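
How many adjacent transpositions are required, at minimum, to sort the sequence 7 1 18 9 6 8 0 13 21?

14 adjacent swaps

Minimum adjacent swaps = number of inversions (each swap of adjacent out-of-order elements removes one inversion and no swap can remove more).
Count inversions — for each element, later elements that are smaller:
7: 1, 6, 0 → 3
1: 0 → 1
18: 9, 6, 8, 0, 13 → 5
9: 6, 8, 0 → 3
6: 0 → 1
8: 0 → 1
0: none → 0
13: none → 0
21: none → 0
Total inversions: 3 + 1 + 5 + 3 + 1 + 1 + 0 + 0 + 0 = 14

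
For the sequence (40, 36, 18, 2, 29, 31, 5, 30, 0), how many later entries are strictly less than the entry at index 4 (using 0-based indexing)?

2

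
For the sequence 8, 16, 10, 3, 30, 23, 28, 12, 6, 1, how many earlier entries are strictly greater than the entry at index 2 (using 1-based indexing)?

The element at index 2 is 16.
Elements before it: 8
None of them are larger than 16.

0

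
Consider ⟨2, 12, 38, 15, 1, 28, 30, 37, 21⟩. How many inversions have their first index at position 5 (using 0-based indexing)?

1

The element at index 5 is 28.
Elements after it: 30, 37, 21
Those smaller than 28: 21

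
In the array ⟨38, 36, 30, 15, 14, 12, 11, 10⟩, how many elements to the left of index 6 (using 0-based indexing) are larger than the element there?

6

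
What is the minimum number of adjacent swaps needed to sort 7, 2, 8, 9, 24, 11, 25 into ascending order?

Minimum adjacent swaps = number of inversions (each swap of adjacent out-of-order elements removes one inversion and no swap can remove more).
Count inversions — for each element, later elements that are smaller:
7: 2 → 1
2: none → 0
8: none → 0
9: none → 0
24: 11 → 1
11: none → 0
25: none → 0
Total inversions: 1 + 0 + 0 + 0 + 1 + 0 + 0 = 2

2 swaps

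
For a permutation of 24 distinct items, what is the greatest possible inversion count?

The maximum occurs when the array is in strictly decreasing order: every one of the C(24, 2) pairs is inverted.
C(24, 2) = 24·23/2 = 276

276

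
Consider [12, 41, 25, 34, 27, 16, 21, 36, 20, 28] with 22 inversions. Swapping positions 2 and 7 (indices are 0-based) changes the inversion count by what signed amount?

Positions 2 and 7 hold 25 and 36; after swapping, the array is [12, 41, 36, 34, 27, 16, 21, 25, 20, 28].
For each element, count later entries that are smaller:
12 → none → 0
41 → 36, 34, 27, 16, 21, 25, 20, 28 → 8
36 → 34, 27, 16, 21, 25, 20, 28 → 7
34 → 27, 16, 21, 25, 20, 28 → 6
27 → 16, 21, 25, 20 → 4
16 → none → 0
21 → 20 → 1
25 → 20 → 1
20 → none → 0
28 → none → 0
Sum: 0 + 8 + 7 + 6 + 4 + 0 + 1 + 1 + 0 + 0 = 27
Change: 27 − 22 = +5

+5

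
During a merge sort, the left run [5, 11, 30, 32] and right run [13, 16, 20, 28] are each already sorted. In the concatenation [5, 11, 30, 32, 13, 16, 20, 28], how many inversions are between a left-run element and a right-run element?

Count, for every r in R, how many entries of L exceed r:
r = 13: 30, 32 → 2
r = 16: 30, 32 → 2
r = 20: 30, 32 → 2
r = 28: 30, 32 → 2
Cross-inversions: 2 + 2 + 2 + 2 = 8

8 cross-inversions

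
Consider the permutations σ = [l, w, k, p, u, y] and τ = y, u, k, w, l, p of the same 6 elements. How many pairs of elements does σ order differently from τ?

There are 12 discordant pairs.

Assign each item its position (1..6) in the first ordering, then rewrite the second ordering as that position sequence:
positions: l→1, w→2, k→3, p→4, u→5, y→6
second ordering as positions: [6, 5, 3, 2, 1, 4]
Discordant pairs = inversions in this position sequence.
6: 5, 3, 2, 1, 4 → 5
5: 3, 2, 1, 4 → 4
3: 2, 1 → 2
2: 1 → 1
1: 0
4: 0
Total: 5 + 4 + 2 + 1 + 0 + 0 = 12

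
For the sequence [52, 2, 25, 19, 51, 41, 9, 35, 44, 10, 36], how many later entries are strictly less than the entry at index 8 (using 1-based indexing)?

1 such element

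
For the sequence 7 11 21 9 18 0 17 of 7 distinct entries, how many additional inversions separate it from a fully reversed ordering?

11 inversions short

Maximum inversions for 7 distinct elements is C(7, 2) = 7·6/2 = 21.
Current inversions — for each element, count later smaller elements:
7: 1
11: 2
21: 4
9: 1
18: 2
0: 0
17: 0
Current total: 1 + 2 + 4 + 1 + 2 + 0 + 0 = 10
Shortfall: 21 − 10 = 11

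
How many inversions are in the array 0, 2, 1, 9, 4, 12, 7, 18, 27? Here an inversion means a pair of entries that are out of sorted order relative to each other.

For each element, count later entries that are smaller:
0 → none → 0
2 → 1 → 1
1 → none → 0
9 → 4, 7 → 2
4 → none → 0
12 → 7 → 1
7 → none → 0
18 → none → 0
27 → none → 0
Sum: 0 + 1 + 0 + 2 + 0 + 1 + 0 + 0 + 0 = 4

4 inversions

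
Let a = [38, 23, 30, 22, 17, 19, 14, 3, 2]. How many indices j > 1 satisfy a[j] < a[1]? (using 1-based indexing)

The element at index 1 is 38.
Elements after it: 23, 30, 22, 17, 19, 14, 3, 2
Those smaller than 38: 23, 30, 22, 17, 19, 14, 3, 2

8 such elements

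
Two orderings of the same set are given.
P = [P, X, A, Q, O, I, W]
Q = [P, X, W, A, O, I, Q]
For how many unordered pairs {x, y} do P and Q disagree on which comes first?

Assign each item its position (1..7) in the first ordering, then rewrite the second ordering as that position sequence:
positions: P→1, X→2, A→3, Q→4, O→5, I→6, W→7
second ordering as positions: [1, 2, 7, 3, 5, 6, 4]
Discordant pairs = inversions in this position sequence.
1: 0
2: 0
7: 3, 5, 6, 4 → 4
3: 0
5: 4 → 1
6: 4 → 1
4: 0
Total: 0 + 0 + 4 + 0 + 1 + 1 + 0 = 6

6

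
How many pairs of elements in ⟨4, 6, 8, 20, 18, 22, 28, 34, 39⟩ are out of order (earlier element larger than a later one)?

Element-by-element contributions:
4: 0
6: 0
8: 0
20: 1
18: 0
22: 0
28: 0
34: 0
39: 0
Sum: 0 + 0 + 0 + 1 + 0 + 0 + 0 + 0 + 0 = 1

1 out-of-order pair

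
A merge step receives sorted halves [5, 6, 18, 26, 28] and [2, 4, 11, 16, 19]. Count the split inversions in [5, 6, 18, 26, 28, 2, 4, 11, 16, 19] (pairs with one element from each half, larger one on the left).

Count, for every r in R, how many entries of L exceed r:
r = 2: 5, 6, 18, 26, 28 → 5
r = 4: 5, 6, 18, 26, 28 → 5
r = 11: 18, 26, 28 → 3
r = 16: 18, 26, 28 → 3
r = 19: 26, 28 → 2
Cross-inversions: 5 + 5 + 3 + 3 + 2 = 18

There are 18 split inversions.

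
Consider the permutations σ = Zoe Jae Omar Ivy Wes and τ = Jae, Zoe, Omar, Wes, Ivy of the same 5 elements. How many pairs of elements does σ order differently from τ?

Assign each item its position (1..5) in the first ordering, then rewrite the second ordering as that position sequence:
positions: Zoe→1, Jae→2, Omar→3, Ivy→4, Wes→5
second ordering as positions: [2, 1, 3, 5, 4]
Discordant pairs = inversions in this position sequence.
2: 1 → 1
1: 0
3: 0
5: 4 → 1
4: 0
Total: 1 + 0 + 0 + 1 + 0 = 2

2 discordant pairs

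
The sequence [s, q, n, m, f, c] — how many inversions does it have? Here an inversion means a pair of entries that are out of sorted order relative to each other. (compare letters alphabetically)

Count, for each position, how many later elements it exceeds:
s → q, n, m, f, c → 5
q → n, m, f, c → 4
n → m, f, c → 3
m → f, c → 2
f → c → 1
c → none → 0
Sum: 5 + 4 + 3 + 2 + 1 + 0 = 15

Inversions: 15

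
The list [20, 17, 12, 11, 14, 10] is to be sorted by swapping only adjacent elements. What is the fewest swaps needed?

The minimum number of adjacent swaps to sort an array equals its inversion count, since every such swap removes exactly one inversion.
Count inversions — for each element, later elements that are smaller:
20: 17, 12, 11, 14, 10 → 5
17: 12, 11, 14, 10 → 4
12: 11, 10 → 2
11: 10 → 1
14: 10 → 1
10: none → 0
Total inversions: 5 + 4 + 2 + 1 + 1 + 0 = 13

13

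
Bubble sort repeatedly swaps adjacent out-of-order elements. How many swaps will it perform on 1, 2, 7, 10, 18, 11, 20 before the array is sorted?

1

Minimum adjacent swaps = number of inversions (each swap of adjacent out-of-order elements removes one inversion and no swap can remove more).
Count inversions — for each element, later elements that are smaller:
1: none → 0
2: none → 0
7: none → 0
10: none → 0
18: 11 → 1
11: none → 0
20: none → 0
Total inversions: 0 + 0 + 0 + 0 + 1 + 0 + 0 = 1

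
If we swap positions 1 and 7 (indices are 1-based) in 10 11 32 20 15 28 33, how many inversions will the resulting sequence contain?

Positions 1 and 7 hold 10 and 33; after swapping, the array is [33, 11, 32, 20, 15, 28, 10].
Sweep left to right; for each value list the smaller values that follow it:
33: 6
11: 1
32: 4
20: 2
15: 1
28: 1
10: 0
Sum: 6 + 1 + 4 + 2 + 1 + 1 + 0 = 15

15 inversions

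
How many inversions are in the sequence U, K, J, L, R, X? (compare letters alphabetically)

5

Inversion pairs (indices are 0-based):
(0,1): U > K
(0,2): U > J
(0,3): U > L
(0,4): U > R
(1,2): K > J
That's 5 pairs.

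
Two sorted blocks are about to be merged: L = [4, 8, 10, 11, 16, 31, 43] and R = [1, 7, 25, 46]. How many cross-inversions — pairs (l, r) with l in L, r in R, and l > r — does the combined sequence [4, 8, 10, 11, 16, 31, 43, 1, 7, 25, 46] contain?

For each element r of the right run, count left-run elements greater than r:
r = 1: 4, 8, 10, 11, 16, 31, 43 → 7
r = 7: 8, 10, 11, 16, 31, 43 → 6
r = 25: 31, 43 → 2
r = 46: none → 0
Cross-inversions: 7 + 6 + 2 + 0 = 15

15 cross-inversions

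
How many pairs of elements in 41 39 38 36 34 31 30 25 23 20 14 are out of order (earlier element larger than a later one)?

55

For each element, count later entries that are smaller:
41: 10
39: 9
38: 8
36: 7
34: 6
31: 5
30: 4
25: 3
23: 2
20: 1
14: 0
Sum: 10 + 9 + 8 + 7 + 6 + 5 + 4 + 3 + 2 + 1 + 0 = 55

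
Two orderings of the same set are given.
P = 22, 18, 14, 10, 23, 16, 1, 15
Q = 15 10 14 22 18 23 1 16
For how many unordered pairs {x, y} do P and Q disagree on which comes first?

Disagreeing pairs: 13

Assign each item its position (1..8) in the first ordering, then rewrite the second ordering as that position sequence:
positions: 22→1, 18→2, 14→3, 10→4, 23→5, 16→6, 1→7, 15→8
second ordering as positions: [8, 4, 3, 1, 2, 5, 7, 6]
Discordant pairs = inversions in this position sequence.
8: 4, 3, 1, 2, 5, 7, 6 → 7
4: 3, 1, 2 → 3
3: 1, 2 → 2
1: 0
2: 0
5: 0
7: 6 → 1
6: 0
Total: 7 + 3 + 2 + 0 + 0 + 0 + 1 + 0 = 13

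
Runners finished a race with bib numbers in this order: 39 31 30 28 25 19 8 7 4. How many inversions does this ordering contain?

Element-by-element contributions:
39: 8
31: 7
30: 6
28: 5
25: 4
19: 3
8: 2
7: 1
4: 0
Sum: 8 + 7 + 6 + 5 + 4 + 3 + 2 + 1 + 0 = 36

36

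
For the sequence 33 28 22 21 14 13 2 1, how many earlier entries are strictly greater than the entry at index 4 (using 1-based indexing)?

The element at index 4 is 21.
Elements before it: 33, 28, 22
Those larger than 21: 33, 28, 22

3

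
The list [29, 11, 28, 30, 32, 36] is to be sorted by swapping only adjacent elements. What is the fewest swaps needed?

Swaps: 2

The minimum number of adjacent swaps to sort an array equals its inversion count, since every such swap removes exactly one inversion.
Count inversions — for each element, later elements that are smaller:
29: 11, 28 → 2
11: none → 0
28: none → 0
30: none → 0
32: none → 0
36: none → 0
Total inversions: 2 + 0 + 0 + 0 + 0 + 0 = 2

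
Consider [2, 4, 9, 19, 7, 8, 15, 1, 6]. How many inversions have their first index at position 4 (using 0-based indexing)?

The element at index 4 is 7.
Elements after it: 8, 15, 1, 6
Those smaller than 7: 1, 6

2 such elements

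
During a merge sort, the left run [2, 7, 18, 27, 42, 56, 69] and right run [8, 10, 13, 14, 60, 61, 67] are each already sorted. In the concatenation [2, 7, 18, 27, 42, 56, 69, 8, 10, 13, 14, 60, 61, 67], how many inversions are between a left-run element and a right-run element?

23

For each element r of the right run, count left-run elements greater than r:
r = 8: 18, 27, 42, 56, 69 → 5
r = 10: 18, 27, 42, 56, 69 → 5
r = 13: 18, 27, 42, 56, 69 → 5
r = 14: 18, 27, 42, 56, 69 → 5
r = 60: 69 → 1
r = 61: 69 → 1
r = 67: 69 → 1
Cross-inversions: 5 + 5 + 5 + 5 + 1 + 1 + 1 = 23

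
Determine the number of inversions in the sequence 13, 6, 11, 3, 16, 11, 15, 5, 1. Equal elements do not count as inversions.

Inversions: 22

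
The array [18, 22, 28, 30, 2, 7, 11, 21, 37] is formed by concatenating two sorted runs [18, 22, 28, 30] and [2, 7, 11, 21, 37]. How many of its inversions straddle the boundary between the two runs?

15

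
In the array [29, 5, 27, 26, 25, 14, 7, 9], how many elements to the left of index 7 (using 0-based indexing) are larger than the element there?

5

The element at index 7 is 9.
Elements before it: 29, 5, 27, 26, 25, 14, 7
Those larger than 9: 29, 27, 26, 25, 14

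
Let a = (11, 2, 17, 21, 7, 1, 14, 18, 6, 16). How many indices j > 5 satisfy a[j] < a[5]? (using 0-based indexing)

0 such elements

The element at index 5 is 1.
Elements after it: 14, 18, 6, 16
None of them are smaller than 1.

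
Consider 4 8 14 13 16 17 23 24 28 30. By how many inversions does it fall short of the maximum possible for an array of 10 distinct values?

44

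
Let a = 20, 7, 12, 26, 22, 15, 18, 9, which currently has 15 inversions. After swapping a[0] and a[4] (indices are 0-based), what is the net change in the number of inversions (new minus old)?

Positions 0 and 4 hold 20 and 22; after swapping, the array is [22, 7, 12, 26, 20, 15, 18, 9].
Sweep left to right; for each value list the smaller values that follow it:
22: 6
7: 0
12: 1
26: 4
20: 3
15: 1
18: 1
9: 0
Sum: 6 + 0 + 1 + 4 + 3 + 1 + 1 + 0 = 16
Change: 16 − 15 = +1

+1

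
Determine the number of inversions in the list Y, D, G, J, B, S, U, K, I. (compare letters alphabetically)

Element-by-element contributions:
Y → D, G, J, B, S, U, K, I → 8
D → B → 1
G → B → 1
J → B, I → 2
B → none → 0
S → K, I → 2
U → K, I → 2
K → I → 1
I → none → 0
Sum: 8 + 1 + 1 + 2 + 0 + 2 + 2 + 1 + 0 = 17

17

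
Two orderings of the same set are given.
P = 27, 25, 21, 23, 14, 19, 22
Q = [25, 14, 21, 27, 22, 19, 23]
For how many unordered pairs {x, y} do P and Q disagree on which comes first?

8 disagreeing pairs

Assign each item its position (1..7) in the first ordering, then rewrite the second ordering as that position sequence:
positions: 27→1, 25→2, 21→3, 23→4, 14→5, 19→6, 22→7
second ordering as positions: [2, 5, 3, 1, 7, 6, 4]
Discordant pairs = inversions in this position sequence.
2: 1 → 1
5: 3, 1, 4 → 3
3: 1 → 1
1: 0
7: 6, 4 → 2
6: 4 → 1
4: 0
Total: 1 + 3 + 1 + 0 + 2 + 1 + 0 = 8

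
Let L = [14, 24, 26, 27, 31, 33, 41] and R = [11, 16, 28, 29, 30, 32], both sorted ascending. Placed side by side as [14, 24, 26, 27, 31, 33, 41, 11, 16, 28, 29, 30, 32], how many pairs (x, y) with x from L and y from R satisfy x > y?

There are 24 cross-inversions.

Count, for every r in R, how many entries of L exceed r:
r = 11: 14, 24, 26, 27, 31, 33, 41 → 7
r = 16: 24, 26, 27, 31, 33, 41 → 6
r = 28: 31, 33, 41 → 3
r = 29: 31, 33, 41 → 3
r = 30: 31, 33, 41 → 3
r = 32: 33, 41 → 2
Cross-inversions: 7 + 6 + 3 + 3 + 3 + 2 = 24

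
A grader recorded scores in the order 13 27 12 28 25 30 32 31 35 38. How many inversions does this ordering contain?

5

Count, for each position, how many later elements it exceeds:
13 → 12 → 1
27 → 12, 25 → 2
12 → none → 0
28 → 25 → 1
25 → none → 0
30 → none → 0
32 → 31 → 1
31 → none → 0
35 → none → 0
38 → none → 0
Sum: 1 + 2 + 0 + 1 + 0 + 0 + 1 + 0 + 0 + 0 = 5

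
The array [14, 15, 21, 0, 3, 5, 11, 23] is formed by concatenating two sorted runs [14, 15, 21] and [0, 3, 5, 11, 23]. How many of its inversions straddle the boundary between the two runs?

For each element r of the right run, count left-run elements greater than r:
r = 0: 14, 15, 21 → 3
r = 3: 14, 15, 21 → 3
r = 5: 14, 15, 21 → 3
r = 11: 14, 15, 21 → 3
r = 23: none → 0
Cross-inversions: 3 + 3 + 3 + 3 + 0 = 12

12 split inversions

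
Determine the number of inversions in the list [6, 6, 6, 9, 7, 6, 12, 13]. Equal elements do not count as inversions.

Inversions: 3

Element-by-element contributions:
6 → none → 0
6 → none → 0
6 → none → 0
9 → 7, 6 → 2
7 → 6 → 1
6 → none → 0
12 → none → 0
13 → none → 0
Sum: 0 + 0 + 0 + 2 + 1 + 0 + 0 + 0 = 3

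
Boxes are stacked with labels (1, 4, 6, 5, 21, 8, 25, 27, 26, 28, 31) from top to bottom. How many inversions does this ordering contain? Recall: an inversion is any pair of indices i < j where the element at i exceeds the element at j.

Sweep left to right; for each value list the smaller values that follow it:
1 → none → 0
4 → none → 0
6 → 5 → 1
5 → none → 0
21 → 8 → 1
8 → none → 0
25 → none → 0
27 → 26 → 1
26 → none → 0
28 → none → 0
31 → none → 0
Sum: 0 + 0 + 1 + 0 + 1 + 0 + 0 + 1 + 0 + 0 + 0 = 3

3 out-of-order pairs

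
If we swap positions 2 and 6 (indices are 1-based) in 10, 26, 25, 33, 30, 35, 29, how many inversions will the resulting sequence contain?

10

Positions 2 and 6 hold 26 and 35; after swapping, the array is [10, 35, 25, 33, 30, 26, 29].
For each element, count later entries that are smaller:
10: 0
35: 5
25: 0
33: 3
30: 2
26: 0
29: 0
Sum: 0 + 5 + 0 + 3 + 2 + 0 + 0 = 10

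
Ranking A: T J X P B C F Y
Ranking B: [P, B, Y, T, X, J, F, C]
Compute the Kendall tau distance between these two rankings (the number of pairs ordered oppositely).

13 discordant pairs

Assign each item its position (1..8) in the first ordering, then rewrite the second ordering as that position sequence:
positions: T→1, J→2, X→3, P→4, B→5, C→6, F→7, Y→8
second ordering as positions: [4, 5, 8, 1, 3, 2, 7, 6]
Discordant pairs = inversions in this position sequence.
4: 1, 3, 2 → 3
5: 1, 3, 2 → 3
8: 1, 3, 2, 7, 6 → 5
1: 0
3: 2 → 1
2: 0
7: 6 → 1
6: 0
Total: 3 + 3 + 5 + 0 + 1 + 0 + 1 + 0 = 13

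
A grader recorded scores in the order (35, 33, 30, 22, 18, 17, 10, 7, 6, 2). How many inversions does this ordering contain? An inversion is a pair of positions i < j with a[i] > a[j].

45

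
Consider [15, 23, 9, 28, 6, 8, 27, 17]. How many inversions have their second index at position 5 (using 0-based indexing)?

4

The element at index 5 is 8.
Elements before it: 15, 23, 9, 28, 6
Those larger than 8: 15, 23, 9, 28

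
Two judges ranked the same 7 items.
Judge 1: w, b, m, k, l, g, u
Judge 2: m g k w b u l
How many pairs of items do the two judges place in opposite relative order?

Assign each item its position (1..7) in the first ordering, then rewrite the second ordering as that position sequence:
positions: w→1, b→2, m→3, k→4, l→5, g→6, u→7
second ordering as positions: [3, 6, 4, 1, 2, 7, 5]
Discordant pairs = inversions in this position sequence.
3: 1, 2 → 2
6: 4, 1, 2, 5 → 4
4: 1, 2 → 2
1: 0
2: 0
7: 5 → 1
5: 0
Total: 2 + 4 + 2 + 0 + 0 + 1 + 0 = 9

9 discordant pairs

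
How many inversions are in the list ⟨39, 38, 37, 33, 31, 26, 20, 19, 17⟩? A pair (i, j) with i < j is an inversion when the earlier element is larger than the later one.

Count, for each position, how many later elements it exceeds:
39: 8
38: 7
37: 6
33: 5
31: 4
26: 3
20: 2
19: 1
17: 0
Sum: 8 + 7 + 6 + 5 + 4 + 3 + 2 + 1 + 0 = 36

36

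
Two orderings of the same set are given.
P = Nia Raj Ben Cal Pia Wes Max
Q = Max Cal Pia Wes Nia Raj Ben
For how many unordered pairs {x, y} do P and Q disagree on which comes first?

15

Assign each item its position (1..7) in the first ordering, then rewrite the second ordering as that position sequence:
positions: Nia→1, Raj→2, Ben→3, Cal→4, Pia→5, Wes→6, Max→7
second ordering as positions: [7, 4, 5, 6, 1, 2, 3]
Discordant pairs = inversions in this position sequence.
7: 4, 5, 6, 1, 2, 3 → 6
4: 1, 2, 3 → 3
5: 1, 2, 3 → 3
6: 1, 2, 3 → 3
1: 0
2: 0
3: 0
Total: 6 + 3 + 3 + 3 + 0 + 0 + 0 = 15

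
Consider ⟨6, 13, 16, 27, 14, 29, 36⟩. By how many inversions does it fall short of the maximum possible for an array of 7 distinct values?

19 inversions short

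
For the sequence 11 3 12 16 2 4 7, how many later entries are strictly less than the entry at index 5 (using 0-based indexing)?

0 such elements

The element at index 5 is 4.
Elements after it: 7
None of them are smaller than 4.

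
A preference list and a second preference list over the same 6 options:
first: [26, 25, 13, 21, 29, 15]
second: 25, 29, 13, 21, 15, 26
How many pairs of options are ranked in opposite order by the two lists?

Assign each item its position (1..6) in the first ordering, then rewrite the second ordering as that position sequence:
positions: 26→1, 25→2, 13→3, 21→4, 29→5, 15→6
second ordering as positions: [2, 5, 3, 4, 6, 1]
Discordant pairs = inversions in this position sequence.
2: 1 → 1
5: 3, 4, 1 → 3
3: 1 → 1
4: 1 → 1
6: 1 → 1
1: 0
Total: 1 + 3 + 1 + 1 + 1 + 0 = 7

7 pairs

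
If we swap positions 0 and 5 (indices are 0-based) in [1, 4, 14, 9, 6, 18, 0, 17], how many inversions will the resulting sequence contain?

19

Positions 0 and 5 hold 1 and 18; after swapping, the array is [18, 4, 14, 9, 6, 1, 0, 17].
For each element, count later entries that are smaller:
18: 7
4: 2
14: 4
9: 3
6: 2
1: 1
0: 0
17: 0
Sum: 7 + 2 + 4 + 3 + 2 + 1 + 0 + 0 = 19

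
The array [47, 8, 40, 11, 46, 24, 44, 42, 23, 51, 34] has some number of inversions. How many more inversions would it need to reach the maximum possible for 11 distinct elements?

30 inversions short

Maximum inversions for 11 distinct elements is C(11, 2) = 11·10/2 = 55.
Current inversions — for each element, count later smaller elements:
47: 9
8: 0
40: 4
11: 0
46: 5
24: 1
44: 3
42: 2
23: 0
51: 1
34: 0
Current total: 9 + 0 + 4 + 0 + 5 + 1 + 3 + 2 + 0 + 1 + 0 = 25
Shortfall: 55 − 25 = 30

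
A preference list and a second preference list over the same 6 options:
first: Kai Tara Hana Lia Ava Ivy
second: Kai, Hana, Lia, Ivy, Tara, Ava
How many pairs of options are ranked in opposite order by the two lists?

Assign each item its position (1..6) in the first ordering, then rewrite the second ordering as that position sequence:
positions: Kai→1, Tara→2, Hana→3, Lia→4, Ava→5, Ivy→6
second ordering as positions: [1, 3, 4, 6, 2, 5]
Discordant pairs = inversions in this position sequence.
1: 0
3: 2 → 1
4: 2 → 1
6: 2, 5 → 2
2: 0
5: 0
Total: 0 + 1 + 1 + 2 + 0 + 0 = 4

4 pairs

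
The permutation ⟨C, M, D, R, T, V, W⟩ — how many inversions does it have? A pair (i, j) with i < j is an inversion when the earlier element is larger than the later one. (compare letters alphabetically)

Element-by-element contributions:
C: 0
M: 1
D: 0
R: 0
T: 0
V: 0
W: 0
Sum: 0 + 1 + 0 + 0 + 0 + 0 + 0 = 1

1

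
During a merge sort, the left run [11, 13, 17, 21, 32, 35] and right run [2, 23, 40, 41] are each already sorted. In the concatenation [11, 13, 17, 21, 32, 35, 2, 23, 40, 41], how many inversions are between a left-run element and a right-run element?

Take each right-half value and tally the left-half values above it:
r = 2: 11, 13, 17, 21, 32, 35 → 6
r = 23: 32, 35 → 2
r = 40: none → 0
r = 41: none → 0
Cross-inversions: 6 + 2 + 0 + 0 = 8

8 split inversions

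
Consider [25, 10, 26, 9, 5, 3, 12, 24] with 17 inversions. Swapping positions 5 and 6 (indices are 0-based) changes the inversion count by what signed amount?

+1

Positions 5 and 6 hold 3 and 12; after swapping, the array is [25, 10, 26, 9, 5, 12, 3, 24].
Count, for each position, how many later elements it exceeds:
25 → 10, 9, 5, 12, 3, 24 → 6
10 → 9, 5, 3 → 3
26 → 9, 5, 12, 3, 24 → 5
9 → 5, 3 → 2
5 → 3 → 1
12 → 3 → 1
3 → none → 0
24 → none → 0
Sum: 6 + 3 + 5 + 2 + 1 + 1 + 0 + 0 = 18
Change: 18 − 17 = +1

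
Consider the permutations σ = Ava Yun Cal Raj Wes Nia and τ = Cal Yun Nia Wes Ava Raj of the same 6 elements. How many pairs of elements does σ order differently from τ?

8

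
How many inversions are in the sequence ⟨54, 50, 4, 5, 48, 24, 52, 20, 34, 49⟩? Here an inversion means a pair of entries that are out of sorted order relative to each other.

Count, for each position, how many later elements it exceeds:
54: 9
50: 7
4: 0
5: 0
48: 3
24: 1
52: 3
20: 0
34: 0
49: 0
Sum: 9 + 7 + 0 + 0 + 3 + 1 + 3 + 0 + 0 + 0 = 23

There are 23 inversions.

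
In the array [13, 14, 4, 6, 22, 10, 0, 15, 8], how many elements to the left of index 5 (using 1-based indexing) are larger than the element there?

The element at index 5 is 22.
Elements before it: 13, 14, 4, 6
None of them are larger than 22.

0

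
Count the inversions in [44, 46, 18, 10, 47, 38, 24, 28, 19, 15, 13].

39 inversions

Count, for each position, how many later elements it exceeds:
44: 8
46: 8
18: 3
10: 0
47: 6
38: 5
24: 3
28: 3
19: 2
15: 1
13: 0
Sum: 8 + 8 + 3 + 0 + 6 + 5 + 3 + 3 + 2 + 1 + 0 = 39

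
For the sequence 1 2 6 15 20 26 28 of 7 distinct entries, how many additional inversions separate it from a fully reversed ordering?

Maximum inversions for 7 distinct elements is C(7, 2) = 7·6/2 = 21.
Current inversions — for each element, count later smaller elements:
1: 0
2: 0
6: 0
15: 0
20: 0
26: 0
28: 0
Current total: 0 + 0 + 0 + 0 + 0 + 0 + 0 = 0
Shortfall: 21 − 0 = 21

21 inversions short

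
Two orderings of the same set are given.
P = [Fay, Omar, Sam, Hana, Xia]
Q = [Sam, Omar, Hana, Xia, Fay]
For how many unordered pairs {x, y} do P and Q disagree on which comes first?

Assign each item its position (1..5) in the first ordering, then rewrite the second ordering as that position sequence:
positions: Fay→1, Omar→2, Sam→3, Hana→4, Xia→5
second ordering as positions: [3, 2, 4, 5, 1]
Discordant pairs = inversions in this position sequence.
3: 2, 1 → 2
2: 1 → 1
4: 1 → 1
5: 1 → 1
1: 0
Total: 2 + 1 + 1 + 1 + 0 = 5

5 disagreeing pairs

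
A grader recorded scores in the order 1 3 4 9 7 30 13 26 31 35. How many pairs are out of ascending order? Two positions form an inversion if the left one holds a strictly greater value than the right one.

3

Element-by-element contributions:
1 → none → 0
3 → none → 0
4 → none → 0
9 → 7 → 1
7 → none → 0
30 → 13, 26 → 2
13 → none → 0
26 → none → 0
31 → none → 0
35 → none → 0
Sum: 0 + 0 + 0 + 1 + 0 + 2 + 0 + 0 + 0 + 0 = 3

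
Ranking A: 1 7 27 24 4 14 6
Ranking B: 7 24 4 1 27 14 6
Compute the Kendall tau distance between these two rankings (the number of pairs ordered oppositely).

5 discordant pairs

Assign each item its position (1..7) in the first ordering, then rewrite the second ordering as that position sequence:
positions: 1→1, 7→2, 27→3, 24→4, 4→5, 14→6, 6→7
second ordering as positions: [2, 4, 5, 1, 3, 6, 7]
Discordant pairs = inversions in this position sequence.
2: 1 → 1
4: 1, 3 → 2
5: 1, 3 → 2
1: 0
3: 0
6: 0
7: 0
Total: 1 + 2 + 2 + 0 + 0 + 0 + 0 = 5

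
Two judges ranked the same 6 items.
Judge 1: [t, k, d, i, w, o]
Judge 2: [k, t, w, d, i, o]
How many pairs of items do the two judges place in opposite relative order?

3

Assign each item its position (1..6) in the first ordering, then rewrite the second ordering as that position sequence:
positions: t→1, k→2, d→3, i→4, w→5, o→6
second ordering as positions: [2, 1, 5, 3, 4, 6]
Discordant pairs = inversions in this position sequence.
2: 1 → 1
1: 0
5: 3, 4 → 2
3: 0
4: 0
6: 0
Total: 1 + 0 + 2 + 0 + 0 + 0 = 3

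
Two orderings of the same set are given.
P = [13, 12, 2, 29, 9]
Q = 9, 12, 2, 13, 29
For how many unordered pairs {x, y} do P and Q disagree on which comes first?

6 disagreeing pairs

Assign each item its position (1..5) in the first ordering, then rewrite the second ordering as that position sequence:
positions: 13→1, 12→2, 2→3, 29→4, 9→5
second ordering as positions: [5, 2, 3, 1, 4]
Discordant pairs = inversions in this position sequence.
5: 2, 3, 1, 4 → 4
2: 1 → 1
3: 1 → 1
1: 0
4: 0
Total: 4 + 1 + 1 + 0 + 0 = 6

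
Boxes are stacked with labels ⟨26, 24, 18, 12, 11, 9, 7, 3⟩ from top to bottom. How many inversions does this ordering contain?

Element-by-element contributions:
26 → 24, 18, 12, 11, 9, 7, 3 → 7
24 → 18, 12, 11, 9, 7, 3 → 6
18 → 12, 11, 9, 7, 3 → 5
12 → 11, 9, 7, 3 → 4
11 → 9, 7, 3 → 3
9 → 7, 3 → 2
7 → 3 → 1
3 → none → 0
Sum: 7 + 6 + 5 + 4 + 3 + 2 + 1 + 0 = 28

28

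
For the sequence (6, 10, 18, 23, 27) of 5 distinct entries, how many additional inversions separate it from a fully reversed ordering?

Maximum inversions for 5 distinct elements is C(5, 2) = 5·4/2 = 10.
Current inversions — for each element, count later smaller elements:
6: 0
10: 0
18: 0
23: 0
27: 0
Current total: 0 + 0 + 0 + 0 + 0 = 0
Shortfall: 10 − 0 = 10

10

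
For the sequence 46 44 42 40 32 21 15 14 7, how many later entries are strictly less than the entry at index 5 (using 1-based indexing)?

4

The element at index 5 is 32.
Elements after it: 21, 15, 14, 7
Those smaller than 32: 21, 15, 14, 7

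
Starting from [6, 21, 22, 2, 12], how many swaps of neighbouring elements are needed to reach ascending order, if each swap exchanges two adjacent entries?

5 adjacent swaps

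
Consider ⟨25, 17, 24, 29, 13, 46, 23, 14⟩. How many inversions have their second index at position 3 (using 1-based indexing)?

The element at index 3 is 24.
Elements before it: 25, 17
Those larger than 24: 25

1 such element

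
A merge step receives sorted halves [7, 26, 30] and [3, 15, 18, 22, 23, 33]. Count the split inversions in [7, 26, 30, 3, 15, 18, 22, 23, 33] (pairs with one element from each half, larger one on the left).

11

Count, for every r in R, how many entries of L exceed r:
r = 3: 7, 26, 30 → 3
r = 15: 26, 30 → 2
r = 18: 26, 30 → 2
r = 22: 26, 30 → 2
r = 23: 26, 30 → 2
r = 33: none → 0
Cross-inversions: 3 + 2 + 2 + 2 + 2 + 0 = 11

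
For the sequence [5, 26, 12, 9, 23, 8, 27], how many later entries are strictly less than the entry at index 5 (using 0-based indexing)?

0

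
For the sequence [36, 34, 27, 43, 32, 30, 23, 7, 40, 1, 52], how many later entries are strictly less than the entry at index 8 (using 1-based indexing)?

The element at index 8 is 7.
Elements after it: 40, 1, 52
Those smaller than 7: 1

1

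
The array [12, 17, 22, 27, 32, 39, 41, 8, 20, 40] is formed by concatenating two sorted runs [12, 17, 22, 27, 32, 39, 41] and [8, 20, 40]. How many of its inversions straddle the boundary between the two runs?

For each element r of the right run, count left-run elements greater than r:
r = 8: 12, 17, 22, 27, 32, 39, 41 → 7
r = 20: 22, 27, 32, 39, 41 → 5
r = 40: 41 → 1
Cross-inversions: 7 + 5 + 1 = 13

13 cross-inversions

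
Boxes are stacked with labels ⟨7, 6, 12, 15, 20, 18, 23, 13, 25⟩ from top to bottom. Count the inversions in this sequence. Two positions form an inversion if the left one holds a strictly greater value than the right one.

Element-by-element contributions:
7: 1
6: 0
12: 0
15: 1
20: 2
18: 1
23: 1
13: 0
25: 0
Sum: 1 + 0 + 0 + 1 + 2 + 1 + 1 + 0 + 0 = 6

6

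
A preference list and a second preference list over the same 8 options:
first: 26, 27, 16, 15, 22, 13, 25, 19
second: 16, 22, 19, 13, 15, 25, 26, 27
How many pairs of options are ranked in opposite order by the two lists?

Assign each item its position (1..8) in the first ordering, then rewrite the second ordering as that position sequence:
positions: 26→1, 27→2, 16→3, 15→4, 22→5, 13→6, 25→7, 19→8
second ordering as positions: [3, 5, 8, 6, 4, 7, 1, 2]
Discordant pairs = inversions in this position sequence.
3: 1, 2 → 2
5: 4, 1, 2 → 3
8: 6, 4, 7, 1, 2 → 5
6: 4, 1, 2 → 3
4: 1, 2 → 2
7: 1, 2 → 2
1: 0
2: 0
Total: 2 + 3 + 5 + 3 + 2 + 2 + 0 + 0 = 17

17 pairs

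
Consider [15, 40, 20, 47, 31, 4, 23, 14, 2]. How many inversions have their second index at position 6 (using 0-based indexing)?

3 such elements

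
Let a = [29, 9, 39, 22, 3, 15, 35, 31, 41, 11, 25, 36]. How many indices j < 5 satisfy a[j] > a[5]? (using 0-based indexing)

The element at index 5 is 15.
Elements before it: 29, 9, 39, 22, 3
Those larger than 15: 29, 39, 22

3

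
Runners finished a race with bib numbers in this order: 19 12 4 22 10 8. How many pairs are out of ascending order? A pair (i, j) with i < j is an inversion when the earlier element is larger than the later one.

10 out-of-order pairs

Sweep left to right; for each value list the smaller values that follow it:
19: 4
12: 3
4: 0
22: 2
10: 1
8: 0
Sum: 4 + 3 + 0 + 2 + 1 + 0 = 10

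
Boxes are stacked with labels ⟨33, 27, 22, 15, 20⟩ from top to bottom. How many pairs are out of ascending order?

9 inversions

Sweep left to right; for each value list the smaller values that follow it:
33 → 27, 22, 15, 20 → 4
27 → 22, 15, 20 → 3
22 → 15, 20 → 2
15 → none → 0
20 → none → 0
Sum: 4 + 3 + 2 + 0 + 0 = 9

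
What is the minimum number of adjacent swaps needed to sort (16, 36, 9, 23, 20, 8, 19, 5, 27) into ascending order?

The minimum number of adjacent swaps to sort an array equals its inversion count, since every such swap removes exactly one inversion.
Count inversions — for each element, later elements that are smaller:
16: 9, 8, 5 → 3
36: 9, 23, 20, 8, 19, 5, 27 → 7
9: 8, 5 → 2
23: 20, 8, 19, 5 → 4
20: 8, 19, 5 → 3
8: 5 → 1
19: 5 → 1
5: none → 0
27: none → 0
Total inversions: 3 + 7 + 2 + 4 + 3 + 1 + 1 + 0 + 0 = 21

21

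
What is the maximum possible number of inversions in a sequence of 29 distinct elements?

406 inversions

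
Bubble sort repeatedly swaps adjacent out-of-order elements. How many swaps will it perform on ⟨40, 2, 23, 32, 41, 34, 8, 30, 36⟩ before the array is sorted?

The minimum number of adjacent swaps to sort an array equals its inversion count, since every such swap removes exactly one inversion.
Count inversions — for each element, later elements that are smaller:
40: 2, 23, 32, 34, 8, 30, 36 → 7
2: none → 0
23: 8 → 1
32: 8, 30 → 2
41: 34, 8, 30, 36 → 4
34: 8, 30 → 2
8: none → 0
30: none → 0
36: none → 0
Total inversions: 7 + 0 + 1 + 2 + 4 + 2 + 0 + 0 + 0 = 16

16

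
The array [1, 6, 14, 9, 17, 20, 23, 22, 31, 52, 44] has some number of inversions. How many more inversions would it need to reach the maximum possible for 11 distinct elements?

52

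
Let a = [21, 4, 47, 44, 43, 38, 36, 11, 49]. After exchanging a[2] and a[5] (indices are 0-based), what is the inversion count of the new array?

12 inversions

Positions 2 and 5 hold 47 and 38; after swapping, the array is [21, 4, 38, 44, 43, 47, 36, 11, 49].
Element-by-element contributions:
21 → 4, 11 → 2
4 → none → 0
38 → 36, 11 → 2
44 → 43, 36, 11 → 3
43 → 36, 11 → 2
47 → 36, 11 → 2
36 → 11 → 1
11 → none → 0
49 → none → 0
Sum: 2 + 0 + 2 + 3 + 2 + 2 + 1 + 0 + 0 = 12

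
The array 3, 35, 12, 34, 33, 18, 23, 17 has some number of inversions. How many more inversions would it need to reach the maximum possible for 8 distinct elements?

Maximum inversions for 8 distinct elements is C(8, 2) = 8·7/2 = 28.
Current inversions — for each element, count later smaller elements:
3: 0
35: 6
12: 0
34: 4
33: 3
18: 1
23: 1
17: 0
Current total: 0 + 6 + 0 + 4 + 3 + 1 + 1 + 0 = 15
Shortfall: 28 − 15 = 13

13 inversions short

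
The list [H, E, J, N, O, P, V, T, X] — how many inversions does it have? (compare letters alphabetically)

2

For each element, count later entries that are smaller:
H → E → 1
E → none → 0
J → none → 0
N → none → 0
O → none → 0
P → none → 0
V → T → 1
T → none → 0
X → none → 0
Sum: 1 + 0 + 0 + 0 + 0 + 0 + 1 + 0 + 0 = 2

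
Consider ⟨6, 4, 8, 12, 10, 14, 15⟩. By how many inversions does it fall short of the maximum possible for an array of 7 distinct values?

19

Maximum inversions for 7 distinct elements is C(7, 2) = 7·6/2 = 21.
Current inversions — for each element, count later smaller elements:
6: 1
4: 0
8: 0
12: 1
10: 0
14: 0
15: 0
Current total: 1 + 0 + 0 + 1 + 0 + 0 + 0 = 2
Shortfall: 21 − 2 = 19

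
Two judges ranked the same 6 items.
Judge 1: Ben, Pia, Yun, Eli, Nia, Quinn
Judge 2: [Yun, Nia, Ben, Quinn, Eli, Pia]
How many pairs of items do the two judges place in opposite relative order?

Assign each item its position (1..6) in the first ordering, then rewrite the second ordering as that position sequence:
positions: Ben→1, Pia→2, Yun→3, Eli→4, Nia→5, Quinn→6
second ordering as positions: [3, 5, 1, 6, 4, 2]
Discordant pairs = inversions in this position sequence.
3: 1, 2 → 2
5: 1, 4, 2 → 3
1: 0
6: 4, 2 → 2
4: 2 → 1
2: 0
Total: 2 + 3 + 0 + 2 + 1 + 0 = 8

8 discordant pairs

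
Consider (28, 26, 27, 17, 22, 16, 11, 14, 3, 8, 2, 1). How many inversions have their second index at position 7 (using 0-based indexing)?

6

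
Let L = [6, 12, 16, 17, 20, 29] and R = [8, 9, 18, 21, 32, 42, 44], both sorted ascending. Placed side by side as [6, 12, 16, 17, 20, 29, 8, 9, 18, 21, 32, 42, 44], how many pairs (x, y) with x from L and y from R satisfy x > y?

Count, for every r in R, how many entries of L exceed r:
r = 8: 12, 16, 17, 20, 29 → 5
r = 9: 12, 16, 17, 20, 29 → 5
r = 18: 20, 29 → 2
r = 21: 29 → 1
r = 32: none → 0
r = 42: none → 0
r = 44: none → 0
Cross-inversions: 5 + 5 + 2 + 1 + 0 + 0 + 0 = 13

13 split inversions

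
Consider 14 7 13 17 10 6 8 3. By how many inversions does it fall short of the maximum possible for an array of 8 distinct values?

7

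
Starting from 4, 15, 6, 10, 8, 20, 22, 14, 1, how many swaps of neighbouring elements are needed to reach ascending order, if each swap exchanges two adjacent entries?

Minimum adjacent swaps = number of inversions (each swap of adjacent out-of-order elements removes one inversion and no swap can remove more).
Count inversions — for each element, later elements that are smaller:
4: 1 → 1
15: 6, 10, 8, 14, 1 → 5
6: 1 → 1
10: 8, 1 → 2
8: 1 → 1
20: 14, 1 → 2
22: 14, 1 → 2
14: 1 → 1
1: none → 0
Total inversions: 1 + 5 + 1 + 2 + 1 + 2 + 2 + 1 + 0 = 15

15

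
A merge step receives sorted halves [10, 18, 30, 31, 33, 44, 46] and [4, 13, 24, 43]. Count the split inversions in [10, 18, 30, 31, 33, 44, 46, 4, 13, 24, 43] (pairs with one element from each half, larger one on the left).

20

Take each right-half value and tally the left-half values above it:
r = 4: 10, 18, 30, 31, 33, 44, 46 → 7
r = 13: 18, 30, 31, 33, 44, 46 → 6
r = 24: 30, 31, 33, 44, 46 → 5
r = 43: 44, 46 → 2
Cross-inversions: 7 + 6 + 5 + 2 = 20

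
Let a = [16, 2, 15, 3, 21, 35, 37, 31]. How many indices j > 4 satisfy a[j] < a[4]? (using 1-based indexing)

0 such elements

The element at index 4 is 3.
Elements after it: 21, 35, 37, 31
None of them are smaller than 3.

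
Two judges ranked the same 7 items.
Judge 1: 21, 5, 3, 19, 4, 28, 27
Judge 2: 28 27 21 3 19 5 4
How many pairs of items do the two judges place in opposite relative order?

There are 12 discordant pairs.

Assign each item its position (1..7) in the first ordering, then rewrite the second ordering as that position sequence:
positions: 21→1, 5→2, 3→3, 19→4, 4→5, 28→6, 27→7
second ordering as positions: [6, 7, 1, 3, 4, 2, 5]
Discordant pairs = inversions in this position sequence.
6: 1, 3, 4, 2, 5 → 5
7: 1, 3, 4, 2, 5 → 5
1: 0
3: 2 → 1
4: 2 → 1
2: 0
5: 0
Total: 5 + 5 + 0 + 1 + 1 + 0 + 0 = 12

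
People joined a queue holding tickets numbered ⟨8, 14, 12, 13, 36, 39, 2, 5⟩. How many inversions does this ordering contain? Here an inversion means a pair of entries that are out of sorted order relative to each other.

14 out-of-order pairs

For each element, count later entries that are smaller:
8 → 2, 5 → 2
14 → 12, 13, 2, 5 → 4
12 → 2, 5 → 2
13 → 2, 5 → 2
36 → 2, 5 → 2
39 → 2, 5 → 2
2 → none → 0
5 → none → 0
Sum: 2 + 4 + 2 + 2 + 2 + 2 + 0 + 0 = 14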